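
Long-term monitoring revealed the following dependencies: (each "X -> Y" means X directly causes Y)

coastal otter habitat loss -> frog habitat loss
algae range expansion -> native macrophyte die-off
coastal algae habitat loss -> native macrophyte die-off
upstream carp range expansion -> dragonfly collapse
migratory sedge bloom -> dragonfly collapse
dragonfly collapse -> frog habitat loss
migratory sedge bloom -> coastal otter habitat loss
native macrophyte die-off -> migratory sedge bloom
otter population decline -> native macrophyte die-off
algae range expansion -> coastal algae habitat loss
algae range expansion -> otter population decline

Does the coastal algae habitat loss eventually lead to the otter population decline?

The coastal algae habitat loss leads to the native macrophyte die-off, the migratory sedge bloom, the coastal otter habitat loss, the dragonfly collapse, the frog habitat loss; the otter population decline is not among them.

No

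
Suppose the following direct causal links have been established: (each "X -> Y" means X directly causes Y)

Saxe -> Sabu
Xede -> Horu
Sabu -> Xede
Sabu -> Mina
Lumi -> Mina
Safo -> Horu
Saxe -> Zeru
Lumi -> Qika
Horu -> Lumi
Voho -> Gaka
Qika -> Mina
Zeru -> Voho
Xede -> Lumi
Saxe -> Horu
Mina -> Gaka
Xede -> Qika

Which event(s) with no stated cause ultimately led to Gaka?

Tracing upstream from Gaka: Gaka ← Mina ← Sabu ← Saxe.
A separate upstream branch: Gaka ← Mina ← Lumi ← Horu ← Safo.
Each of those chain origins has no stated cause.

Safo, Saxe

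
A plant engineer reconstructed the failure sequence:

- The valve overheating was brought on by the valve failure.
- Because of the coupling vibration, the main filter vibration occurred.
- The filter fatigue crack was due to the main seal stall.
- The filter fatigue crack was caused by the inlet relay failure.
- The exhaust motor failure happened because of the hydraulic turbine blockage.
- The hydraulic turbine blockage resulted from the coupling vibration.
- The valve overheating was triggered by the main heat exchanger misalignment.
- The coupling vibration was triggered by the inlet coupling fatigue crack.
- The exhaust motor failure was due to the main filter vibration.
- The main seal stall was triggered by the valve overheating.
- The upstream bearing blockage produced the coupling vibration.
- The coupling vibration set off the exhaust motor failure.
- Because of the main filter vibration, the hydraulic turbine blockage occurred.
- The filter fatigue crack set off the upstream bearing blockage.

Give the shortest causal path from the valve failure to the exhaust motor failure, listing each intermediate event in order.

the valve failure → the valve overheating → the main seal stall → the filter fatigue crack → the upstream bearing blockage → the coupling vibration → the exhaust motor failure

the valve failure → the valve overheating
the valve overheating → the main seal stall
the main seal stall → the filter fatigue crack
the filter fatigue crack → the upstream bearing blockage
the upstream bearing blockage → the coupling vibration
the coupling vibration → the exhaust motor failure
Length: 6 steps.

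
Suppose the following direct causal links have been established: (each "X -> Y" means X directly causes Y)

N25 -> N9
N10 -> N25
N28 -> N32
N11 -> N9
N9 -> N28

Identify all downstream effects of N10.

Direct effects: N25.
2 steps out: N9.
3 steps out: N28.
4 steps out: N32.
Not reachable from it: N11.

N25, N28, N32, N9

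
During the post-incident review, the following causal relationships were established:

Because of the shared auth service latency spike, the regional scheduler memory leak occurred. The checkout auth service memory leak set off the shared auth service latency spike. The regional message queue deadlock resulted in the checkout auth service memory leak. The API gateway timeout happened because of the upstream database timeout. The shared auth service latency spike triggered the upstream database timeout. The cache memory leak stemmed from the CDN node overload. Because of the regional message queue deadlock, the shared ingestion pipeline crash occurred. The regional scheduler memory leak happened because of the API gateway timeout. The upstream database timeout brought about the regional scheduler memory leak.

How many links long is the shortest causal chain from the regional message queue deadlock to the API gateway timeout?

Shortest chain: the regional message queue deadlock → the checkout auth service memory leak → the shared auth service latency spike → the upstream database timeout → the API gateway timeout.

4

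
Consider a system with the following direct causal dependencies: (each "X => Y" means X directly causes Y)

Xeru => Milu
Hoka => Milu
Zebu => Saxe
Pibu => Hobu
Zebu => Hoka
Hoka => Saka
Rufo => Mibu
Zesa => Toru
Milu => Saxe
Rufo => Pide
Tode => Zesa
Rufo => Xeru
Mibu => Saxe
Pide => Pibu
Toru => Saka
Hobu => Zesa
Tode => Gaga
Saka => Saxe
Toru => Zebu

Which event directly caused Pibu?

Upstream contributors include Rufo, but only Pide feeds directly into Pibu.

Pide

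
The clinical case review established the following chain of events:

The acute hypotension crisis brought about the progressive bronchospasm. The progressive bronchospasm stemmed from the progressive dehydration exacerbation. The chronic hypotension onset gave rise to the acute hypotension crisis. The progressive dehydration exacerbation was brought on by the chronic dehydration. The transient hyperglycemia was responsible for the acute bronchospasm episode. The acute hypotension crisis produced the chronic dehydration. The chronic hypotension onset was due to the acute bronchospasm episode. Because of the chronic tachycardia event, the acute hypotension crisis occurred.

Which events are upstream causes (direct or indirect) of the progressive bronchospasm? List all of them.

Immediate causes of the progressive bronchospasm: the acute hypotension crisis, the progressive dehydration exacerbation.
Further upstream: the transient hyperglycemia, the acute bronchospasm episode, the chronic hypotension onset, the chronic dehydration, the chronic tachycardia event.

the acute bronchospasm episode, the acute hypotension crisis, the chronic dehydration, the chronic hypotension onset, the chronic tachycardia event, the progressive dehydration exacerbation, the transient hyperglycemia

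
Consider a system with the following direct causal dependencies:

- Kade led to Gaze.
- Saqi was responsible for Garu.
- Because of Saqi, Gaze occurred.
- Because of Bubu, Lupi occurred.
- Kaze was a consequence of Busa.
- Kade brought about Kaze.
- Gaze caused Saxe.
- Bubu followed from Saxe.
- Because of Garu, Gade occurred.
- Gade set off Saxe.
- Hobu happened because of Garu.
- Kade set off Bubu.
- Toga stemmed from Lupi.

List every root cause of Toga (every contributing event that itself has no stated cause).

Tracing upstream from Toga: Toga ← Lupi ← Bubu ← Saxe ← Gaze ← Saqi.
A separate upstream branch: Toga ← Lupi ← Bubu ← Kade.
Each of those chain origins has no stated cause.

Kade, Saqi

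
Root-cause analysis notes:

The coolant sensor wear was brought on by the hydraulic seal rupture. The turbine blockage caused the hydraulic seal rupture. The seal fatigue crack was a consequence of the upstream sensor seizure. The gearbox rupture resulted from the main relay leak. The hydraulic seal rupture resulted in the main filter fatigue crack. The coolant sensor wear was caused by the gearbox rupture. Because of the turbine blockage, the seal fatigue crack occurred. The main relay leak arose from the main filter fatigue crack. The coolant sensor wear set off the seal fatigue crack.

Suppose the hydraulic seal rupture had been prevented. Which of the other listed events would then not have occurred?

Downstream of the hydraulic seal rupture: the main filter fatigue crack, the main relay leak, the gearbox rupture, the coolant sensor wear, the seal fatigue crack.
Of those, still caused via another path: the seal fatigue crack.
The remainder have no surviving cause.

the coolant sensor wear, the gearbox rupture, the main filter fatigue crack, the main relay leak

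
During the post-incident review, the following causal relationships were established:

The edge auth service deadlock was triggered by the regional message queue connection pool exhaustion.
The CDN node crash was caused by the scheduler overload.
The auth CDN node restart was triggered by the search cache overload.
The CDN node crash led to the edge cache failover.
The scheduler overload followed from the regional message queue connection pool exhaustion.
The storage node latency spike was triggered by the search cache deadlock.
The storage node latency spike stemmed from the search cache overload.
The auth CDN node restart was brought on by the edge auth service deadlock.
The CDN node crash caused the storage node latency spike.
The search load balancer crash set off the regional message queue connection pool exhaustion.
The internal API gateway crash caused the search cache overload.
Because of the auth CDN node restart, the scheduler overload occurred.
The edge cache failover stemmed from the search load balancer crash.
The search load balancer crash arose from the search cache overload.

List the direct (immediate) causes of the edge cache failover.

the CDN node crash, the search load balancer crash

Upstream contributors include the internal API gateway crash, the search cache overload, the regional message queue connection pool exhaustion, the edge auth service deadlock, the auth CDN node restart, the scheduler overload, but only the CDN node crash, the search load balancer crash feed directly into the edge cache failover.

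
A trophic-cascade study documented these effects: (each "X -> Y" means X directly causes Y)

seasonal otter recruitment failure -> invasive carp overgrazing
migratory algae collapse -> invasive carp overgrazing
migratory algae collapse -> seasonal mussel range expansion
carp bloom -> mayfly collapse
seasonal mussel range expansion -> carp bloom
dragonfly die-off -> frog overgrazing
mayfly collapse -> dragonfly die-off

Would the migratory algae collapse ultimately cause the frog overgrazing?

There is a causal chain: the migratory algae collapse → the seasonal mussel range expansion → the carp bloom → the mayfly collapse → the dragonfly die-off → the frog overgrazing.

Yes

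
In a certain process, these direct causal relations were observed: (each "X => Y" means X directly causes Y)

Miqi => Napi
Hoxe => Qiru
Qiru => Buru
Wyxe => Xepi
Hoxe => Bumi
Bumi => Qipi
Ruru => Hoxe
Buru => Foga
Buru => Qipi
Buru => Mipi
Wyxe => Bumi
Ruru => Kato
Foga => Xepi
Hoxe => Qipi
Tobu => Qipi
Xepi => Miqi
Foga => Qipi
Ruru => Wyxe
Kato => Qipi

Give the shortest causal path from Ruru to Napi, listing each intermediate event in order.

Ruru → Wyxe
Wyxe → Xepi
Xepi → Miqi
Miqi → Napi
Length: 4 steps.

Ruru → Wyxe → Xepi → Miqi → Napi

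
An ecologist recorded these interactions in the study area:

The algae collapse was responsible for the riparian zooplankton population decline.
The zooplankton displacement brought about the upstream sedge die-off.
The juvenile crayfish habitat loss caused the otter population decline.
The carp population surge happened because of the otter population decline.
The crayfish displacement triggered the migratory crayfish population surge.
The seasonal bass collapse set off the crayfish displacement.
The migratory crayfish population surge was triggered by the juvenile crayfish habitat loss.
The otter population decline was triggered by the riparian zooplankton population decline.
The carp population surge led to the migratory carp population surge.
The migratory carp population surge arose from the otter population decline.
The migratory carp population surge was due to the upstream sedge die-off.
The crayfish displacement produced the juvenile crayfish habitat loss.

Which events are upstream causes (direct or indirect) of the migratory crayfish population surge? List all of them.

Immediate causes of the migratory crayfish population surge: the crayfish displacement, the juvenile crayfish habitat loss.
Further upstream: the seasonal bass collapse.

the crayfish displacement, the juvenile crayfish habitat loss, the seasonal bass collapse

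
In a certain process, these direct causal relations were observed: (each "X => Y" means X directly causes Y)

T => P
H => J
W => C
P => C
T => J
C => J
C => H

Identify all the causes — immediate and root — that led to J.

Immediate causes of J: T, C, H.
Further upstream: P, W.

C, H, P, T, W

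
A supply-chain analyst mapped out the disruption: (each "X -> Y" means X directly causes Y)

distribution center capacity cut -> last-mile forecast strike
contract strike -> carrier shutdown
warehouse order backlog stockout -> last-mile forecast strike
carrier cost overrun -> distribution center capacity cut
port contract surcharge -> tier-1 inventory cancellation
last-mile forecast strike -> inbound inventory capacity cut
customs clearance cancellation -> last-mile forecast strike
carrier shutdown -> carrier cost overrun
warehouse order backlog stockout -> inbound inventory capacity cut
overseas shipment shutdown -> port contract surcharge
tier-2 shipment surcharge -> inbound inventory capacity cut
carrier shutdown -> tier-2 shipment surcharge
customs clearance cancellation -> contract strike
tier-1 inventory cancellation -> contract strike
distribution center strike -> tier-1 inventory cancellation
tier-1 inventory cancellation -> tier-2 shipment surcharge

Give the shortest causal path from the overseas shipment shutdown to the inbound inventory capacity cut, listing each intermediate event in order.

the overseas shipment shutdown → the port contract surcharge → the tier-1 inventory cancellation → the tier-2 shipment surcharge → the inbound inventory capacity cut

the overseas shipment shutdown → the port contract surcharge
the port contract surcharge → the tier-1 inventory cancellation
the tier-1 inventory cancellation → the tier-2 shipment surcharge
the tier-2 shipment surcharge → the inbound inventory capacity cut
Length: 4 steps.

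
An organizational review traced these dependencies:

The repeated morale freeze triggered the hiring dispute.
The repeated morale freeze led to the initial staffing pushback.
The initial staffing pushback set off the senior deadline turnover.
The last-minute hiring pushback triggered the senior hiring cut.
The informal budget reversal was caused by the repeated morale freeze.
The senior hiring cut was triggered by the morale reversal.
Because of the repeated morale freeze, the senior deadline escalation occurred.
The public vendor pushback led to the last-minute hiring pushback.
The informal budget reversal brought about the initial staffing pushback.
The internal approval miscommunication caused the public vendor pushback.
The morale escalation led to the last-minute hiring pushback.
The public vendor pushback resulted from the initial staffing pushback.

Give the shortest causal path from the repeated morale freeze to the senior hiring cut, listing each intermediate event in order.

the repeated morale freeze → the initial staffing pushback
the initial staffing pushback → the public vendor pushback
the public vendor pushback → the last-minute hiring pushback
the last-minute hiring pushback → the senior hiring cut
Length: 4 steps.

the repeated morale freeze → the initial staffing pushback → the public vendor pushback → the last-minute hiring pushback → the senior hiring cut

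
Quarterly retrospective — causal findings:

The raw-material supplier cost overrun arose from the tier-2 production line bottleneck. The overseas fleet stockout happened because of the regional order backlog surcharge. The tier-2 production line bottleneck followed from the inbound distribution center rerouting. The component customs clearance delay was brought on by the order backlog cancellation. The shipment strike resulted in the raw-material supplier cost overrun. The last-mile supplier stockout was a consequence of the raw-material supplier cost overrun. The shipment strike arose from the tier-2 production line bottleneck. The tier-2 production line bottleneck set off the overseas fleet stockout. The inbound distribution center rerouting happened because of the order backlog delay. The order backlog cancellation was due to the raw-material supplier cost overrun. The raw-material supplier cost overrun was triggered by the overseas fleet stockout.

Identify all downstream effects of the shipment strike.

Direct effects: the raw-material supplier cost overrun.
2 steps out: the order backlog cancellation, the last-mile supplier stockout.
3 steps out: the component customs clearance delay.
Not reachable from it: the order backlog delay, the regional order backlog surcharge, the inbound distribution center rerouting, the tier-2 production line bottleneck, the overseas fleet stockout.

the component customs clearance delay, the last-mile supplier stockout, the order backlog cancellation, the raw-material supplier cost overrun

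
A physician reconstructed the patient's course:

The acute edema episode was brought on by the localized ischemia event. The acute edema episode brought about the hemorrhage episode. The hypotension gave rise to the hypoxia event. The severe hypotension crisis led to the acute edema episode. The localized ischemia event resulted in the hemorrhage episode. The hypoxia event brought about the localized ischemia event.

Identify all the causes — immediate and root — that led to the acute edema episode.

Immediate causes of the acute edema episode: the localized ischemia event, the severe hypotension crisis.
Further upstream: the hypotension, the hypoxia event.

the hypotension, the hypoxia event, the localized ischemia event, the severe hypotension crisis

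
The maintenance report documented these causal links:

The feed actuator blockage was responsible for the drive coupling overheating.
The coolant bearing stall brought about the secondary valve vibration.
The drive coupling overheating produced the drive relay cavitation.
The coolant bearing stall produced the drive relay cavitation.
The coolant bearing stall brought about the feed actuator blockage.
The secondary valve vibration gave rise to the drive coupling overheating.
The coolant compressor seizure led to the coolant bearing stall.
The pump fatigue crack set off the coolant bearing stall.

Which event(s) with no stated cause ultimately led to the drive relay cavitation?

Tracing upstream from the drive relay cavitation: the drive relay cavitation ← the coolant bearing stall ← the coolant compressor seizure.
A separate upstream branch: the drive relay cavitation ← the coolant bearing stall ← the pump fatigue crack.
Each of those chain origins has no stated cause.

the coolant compressor seizure, the pump fatigue crack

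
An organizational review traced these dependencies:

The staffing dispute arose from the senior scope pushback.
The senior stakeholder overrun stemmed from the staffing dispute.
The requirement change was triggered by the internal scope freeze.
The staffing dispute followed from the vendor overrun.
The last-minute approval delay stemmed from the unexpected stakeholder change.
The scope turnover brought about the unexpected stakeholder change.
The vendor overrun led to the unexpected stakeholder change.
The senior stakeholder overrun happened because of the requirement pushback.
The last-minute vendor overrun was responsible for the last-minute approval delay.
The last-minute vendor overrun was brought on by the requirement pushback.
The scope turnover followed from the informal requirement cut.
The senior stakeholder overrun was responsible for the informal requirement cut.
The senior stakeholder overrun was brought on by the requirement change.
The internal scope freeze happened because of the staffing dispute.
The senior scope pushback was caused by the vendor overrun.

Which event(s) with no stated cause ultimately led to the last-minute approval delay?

the requirement pushback, the vendor overrun

Tracing upstream from the last-minute approval delay: the last-minute approval delay ← the last-minute vendor overrun ← the requirement pushback.
A separate upstream branch: the last-minute approval delay ← the unexpected stakeholder change ← the vendor overrun.
Each of those chain origins has no stated cause.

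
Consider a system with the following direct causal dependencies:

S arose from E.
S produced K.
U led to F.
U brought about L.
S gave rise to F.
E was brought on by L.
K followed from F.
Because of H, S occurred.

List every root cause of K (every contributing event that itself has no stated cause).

H, U

Tracing upstream from K: K ← F ← U.
A separate upstream branch: K ← S ← H.
Each of those chain origins has no stated cause.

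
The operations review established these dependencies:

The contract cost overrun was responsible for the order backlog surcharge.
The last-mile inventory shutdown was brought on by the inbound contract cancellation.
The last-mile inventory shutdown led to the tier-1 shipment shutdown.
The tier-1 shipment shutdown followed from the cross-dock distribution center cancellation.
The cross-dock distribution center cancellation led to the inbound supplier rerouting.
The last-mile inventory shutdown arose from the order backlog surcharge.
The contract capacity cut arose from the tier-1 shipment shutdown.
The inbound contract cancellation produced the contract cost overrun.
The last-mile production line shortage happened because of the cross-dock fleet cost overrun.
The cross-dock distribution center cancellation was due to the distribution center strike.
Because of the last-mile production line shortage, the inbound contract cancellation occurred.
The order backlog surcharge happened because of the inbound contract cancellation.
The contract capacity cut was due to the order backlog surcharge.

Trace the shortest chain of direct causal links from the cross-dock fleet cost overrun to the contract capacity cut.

the cross-dock fleet cost overrun → the last-mile production line shortage
the last-mile production line shortage → the inbound contract cancellation
the inbound contract cancellation → the order backlog surcharge
the order backlog surcharge → the contract capacity cut
Length: 4 steps.

the cross-dock fleet cost overrun → the last-mile production line shortage → the inbound contract cancellation → the order backlog surcharge → the contract capacity cut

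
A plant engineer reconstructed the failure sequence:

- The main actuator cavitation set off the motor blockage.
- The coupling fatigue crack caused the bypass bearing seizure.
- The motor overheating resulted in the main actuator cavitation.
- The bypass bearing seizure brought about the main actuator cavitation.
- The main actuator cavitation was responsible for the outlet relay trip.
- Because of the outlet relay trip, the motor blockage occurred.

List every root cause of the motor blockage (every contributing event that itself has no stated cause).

Tracing upstream from the motor blockage: the motor blockage ← the main actuator cavitation ← the bypass bearing seizure ← the coupling fatigue crack.
A separate upstream branch: the motor blockage ← the main actuator cavitation ← the motor overheating.
Each of those chain origins has no stated cause.

the coupling fatigue crack, the motor overheating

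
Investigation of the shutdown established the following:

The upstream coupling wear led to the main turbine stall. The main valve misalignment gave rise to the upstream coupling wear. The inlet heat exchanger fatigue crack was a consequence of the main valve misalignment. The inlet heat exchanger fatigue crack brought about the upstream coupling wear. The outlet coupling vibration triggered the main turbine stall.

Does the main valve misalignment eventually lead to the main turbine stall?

There is a causal chain: the main valve misalignment → the upstream coupling wear → the main turbine stall.

Yes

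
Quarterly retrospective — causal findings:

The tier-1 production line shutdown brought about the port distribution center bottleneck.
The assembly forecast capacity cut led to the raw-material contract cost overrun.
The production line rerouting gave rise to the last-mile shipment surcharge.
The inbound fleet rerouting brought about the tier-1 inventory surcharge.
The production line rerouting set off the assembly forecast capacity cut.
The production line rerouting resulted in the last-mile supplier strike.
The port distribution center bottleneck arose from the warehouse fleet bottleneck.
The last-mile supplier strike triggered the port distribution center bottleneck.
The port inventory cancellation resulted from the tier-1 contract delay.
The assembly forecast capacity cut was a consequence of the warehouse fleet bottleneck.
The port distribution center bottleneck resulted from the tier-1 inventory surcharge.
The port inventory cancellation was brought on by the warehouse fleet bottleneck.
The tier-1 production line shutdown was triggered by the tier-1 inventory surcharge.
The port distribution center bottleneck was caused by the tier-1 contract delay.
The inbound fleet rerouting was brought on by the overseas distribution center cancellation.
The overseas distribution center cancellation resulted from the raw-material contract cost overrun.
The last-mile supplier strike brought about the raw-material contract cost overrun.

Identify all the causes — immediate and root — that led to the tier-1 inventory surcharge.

the assembly forecast capacity cut, the inbound fleet rerouting, the last-mile supplier strike, the overseas distribution center cancellation, the production line rerouting, the raw-material contract cost overrun, the warehouse fleet bottleneck

Immediate cause of the tier-1 inventory surcharge: the inbound fleet rerouting.
Further upstream: the production line rerouting, the last-mile supplier strike, the warehouse fleet bottleneck, the assembly forecast capacity cut, the raw-material contract cost overrun, the overseas distribution center cancellation.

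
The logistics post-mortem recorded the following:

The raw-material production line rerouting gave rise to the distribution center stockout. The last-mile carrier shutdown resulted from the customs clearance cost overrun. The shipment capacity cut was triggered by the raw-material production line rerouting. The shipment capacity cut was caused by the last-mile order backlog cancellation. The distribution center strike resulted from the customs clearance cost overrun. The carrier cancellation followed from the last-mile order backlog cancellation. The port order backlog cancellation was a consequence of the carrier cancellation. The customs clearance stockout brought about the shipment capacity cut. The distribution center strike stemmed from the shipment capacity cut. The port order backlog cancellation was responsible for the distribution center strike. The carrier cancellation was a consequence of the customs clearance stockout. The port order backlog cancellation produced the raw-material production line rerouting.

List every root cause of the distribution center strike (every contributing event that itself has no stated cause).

the customs clearance cost overrun, the customs clearance stockout, the last-mile order backlog cancellation

Tracing upstream from the distribution center strike: the distribution center strike ← the shipment capacity cut ← the customs clearance stockout.
A separate upstream branch: the distribution center strike ← the customs clearance cost overrun.
A separate upstream branch: the distribution center strike ← the shipment capacity cut ← the last-mile order backlog cancellation.
Each of those chain origins has no stated cause.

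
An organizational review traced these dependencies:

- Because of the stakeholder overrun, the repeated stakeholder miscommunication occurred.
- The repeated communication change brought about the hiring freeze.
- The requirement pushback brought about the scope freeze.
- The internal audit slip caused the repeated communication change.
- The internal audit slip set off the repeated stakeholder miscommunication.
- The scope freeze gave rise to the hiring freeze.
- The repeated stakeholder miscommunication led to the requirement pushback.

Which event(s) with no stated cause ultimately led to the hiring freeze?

Tracing upstream from the hiring freeze: the hiring freeze ← the repeated communication change ← the internal audit slip.
A separate upstream branch: the hiring freeze ← the scope freeze ← the requirement pushback ← the repeated stakeholder miscommunication ← the stakeholder overrun.
Each of those chain origins has no stated cause.

the internal audit slip, the stakeholder overrun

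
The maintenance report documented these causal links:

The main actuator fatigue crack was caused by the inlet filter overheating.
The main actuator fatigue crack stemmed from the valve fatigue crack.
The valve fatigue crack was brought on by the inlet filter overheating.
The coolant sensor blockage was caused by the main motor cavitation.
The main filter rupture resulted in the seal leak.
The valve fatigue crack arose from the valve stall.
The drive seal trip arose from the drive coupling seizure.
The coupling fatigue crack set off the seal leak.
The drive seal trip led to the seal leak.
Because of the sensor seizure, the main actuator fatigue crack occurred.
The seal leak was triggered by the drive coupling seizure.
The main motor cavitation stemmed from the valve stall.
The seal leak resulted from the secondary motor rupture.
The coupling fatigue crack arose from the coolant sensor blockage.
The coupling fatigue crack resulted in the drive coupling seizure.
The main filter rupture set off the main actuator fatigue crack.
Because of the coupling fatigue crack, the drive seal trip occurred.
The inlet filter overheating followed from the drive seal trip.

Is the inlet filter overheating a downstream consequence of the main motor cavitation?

Yes

There is a causal chain: the main motor cavitation → the coolant sensor blockage → the coupling fatigue crack → the drive seal trip → the inlet filter overheating.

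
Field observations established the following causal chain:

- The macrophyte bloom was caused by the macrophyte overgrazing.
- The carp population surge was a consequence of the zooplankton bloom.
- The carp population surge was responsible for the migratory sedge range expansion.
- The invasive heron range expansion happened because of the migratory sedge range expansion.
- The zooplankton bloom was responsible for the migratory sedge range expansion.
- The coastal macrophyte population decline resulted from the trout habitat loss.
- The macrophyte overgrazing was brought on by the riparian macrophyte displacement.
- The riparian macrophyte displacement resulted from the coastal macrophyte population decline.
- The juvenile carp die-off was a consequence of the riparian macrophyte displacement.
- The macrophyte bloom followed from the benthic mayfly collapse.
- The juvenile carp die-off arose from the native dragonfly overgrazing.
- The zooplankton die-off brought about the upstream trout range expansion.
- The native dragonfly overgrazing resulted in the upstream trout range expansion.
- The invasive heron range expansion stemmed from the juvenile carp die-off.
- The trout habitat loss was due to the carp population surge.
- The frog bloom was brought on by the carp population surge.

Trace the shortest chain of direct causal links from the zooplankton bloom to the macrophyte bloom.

the zooplankton bloom → the carp population surge → the trout habitat loss → the coastal macrophyte population decline → the riparian macrophyte displacement → the macrophyte overgrazing → the macrophyte bloom

the zooplankton bloom → the carp population surge
the carp population surge → the trout habitat loss
the trout habitat loss → the coastal macrophyte population decline
the coastal macrophyte population decline → the riparian macrophyte displacement
the riparian macrophyte displacement → the macrophyte overgrazing
the macrophyte overgrazing → the macrophyte bloom
Length: 6 steps.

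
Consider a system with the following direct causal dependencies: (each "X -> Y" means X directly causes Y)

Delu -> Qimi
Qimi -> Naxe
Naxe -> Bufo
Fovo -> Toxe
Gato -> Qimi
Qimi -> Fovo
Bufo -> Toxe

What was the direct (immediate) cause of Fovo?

Upstream contributors include Gato, Delu, but only Qimi feeds directly into Fovo.

Qimi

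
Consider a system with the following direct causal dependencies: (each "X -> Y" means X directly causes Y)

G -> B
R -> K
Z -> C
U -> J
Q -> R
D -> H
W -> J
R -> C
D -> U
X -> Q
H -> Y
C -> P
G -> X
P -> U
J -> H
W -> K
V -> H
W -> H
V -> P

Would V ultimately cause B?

No

V leads to P, U, J, H, Y; B is not among them.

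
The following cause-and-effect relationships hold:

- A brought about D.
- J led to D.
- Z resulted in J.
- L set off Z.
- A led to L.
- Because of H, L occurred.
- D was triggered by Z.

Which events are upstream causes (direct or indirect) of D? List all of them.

A, H, J, L, Z

Immediate causes of D: A, Z, J.
Further upstream: H, L.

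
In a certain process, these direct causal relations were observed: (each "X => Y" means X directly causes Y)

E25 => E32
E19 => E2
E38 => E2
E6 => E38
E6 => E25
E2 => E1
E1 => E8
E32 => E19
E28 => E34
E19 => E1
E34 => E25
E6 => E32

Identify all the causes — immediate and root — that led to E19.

Immediate cause of E19: E32.
Further upstream: E28, E34, E6, E25.

E25, E28, E32, E34, E6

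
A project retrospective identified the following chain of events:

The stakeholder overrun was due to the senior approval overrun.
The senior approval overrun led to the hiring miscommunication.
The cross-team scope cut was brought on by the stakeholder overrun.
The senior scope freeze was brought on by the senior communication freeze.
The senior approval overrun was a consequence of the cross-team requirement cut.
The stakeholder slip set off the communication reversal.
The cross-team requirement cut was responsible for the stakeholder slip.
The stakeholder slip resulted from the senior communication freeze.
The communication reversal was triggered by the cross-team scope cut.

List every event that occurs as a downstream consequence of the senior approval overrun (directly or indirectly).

Direct effects: the stakeholder overrun, the hiring miscommunication.
2 steps out: the cross-team scope cut.
3 steps out: the communication reversal.
Not reachable from it: the senior communication freeze, the cross-team requirement cut, the senior scope freeze, the stakeholder slip.

the communication reversal, the cross-team scope cut, the hiring miscommunication, the stakeholder overrun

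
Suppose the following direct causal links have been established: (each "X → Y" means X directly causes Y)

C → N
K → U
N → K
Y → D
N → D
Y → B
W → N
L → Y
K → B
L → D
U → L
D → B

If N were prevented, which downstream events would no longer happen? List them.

Downstream of N: K, U, L, Y, D, B.

B, D, K, L, U, Y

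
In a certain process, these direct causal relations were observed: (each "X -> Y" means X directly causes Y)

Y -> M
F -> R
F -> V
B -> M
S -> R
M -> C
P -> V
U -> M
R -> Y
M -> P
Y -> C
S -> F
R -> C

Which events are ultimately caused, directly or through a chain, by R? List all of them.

C, M, P, V, Y

Direct effects: Y, C.
2 steps out: M.
3 steps out: P.
4 steps out: V.
Not reachable from it: S, B, F, U.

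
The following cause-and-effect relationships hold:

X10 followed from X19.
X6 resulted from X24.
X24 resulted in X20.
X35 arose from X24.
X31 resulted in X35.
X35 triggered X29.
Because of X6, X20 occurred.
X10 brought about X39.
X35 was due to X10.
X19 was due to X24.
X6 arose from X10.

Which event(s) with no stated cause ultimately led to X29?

Tracing upstream from X29: X29 ← X35 ← X24.
A separate upstream branch: X29 ← X35 ← X31.
Each of those chain origins has no stated cause.

X24, X31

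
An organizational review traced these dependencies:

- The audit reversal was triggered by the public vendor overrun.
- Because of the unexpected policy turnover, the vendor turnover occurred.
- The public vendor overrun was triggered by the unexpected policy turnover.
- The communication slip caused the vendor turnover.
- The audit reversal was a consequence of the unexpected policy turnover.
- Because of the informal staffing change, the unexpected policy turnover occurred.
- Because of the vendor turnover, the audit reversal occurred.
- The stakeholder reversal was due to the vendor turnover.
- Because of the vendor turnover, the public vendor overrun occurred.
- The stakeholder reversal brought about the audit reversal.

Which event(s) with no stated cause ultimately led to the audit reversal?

the communication slip, the informal staffing change

Tracing upstream from the audit reversal: the audit reversal ← the unexpected policy turnover ← the informal staffing change.
A separate upstream branch: the audit reversal ← the vendor turnover ← the communication slip.
Each of those chain origins has no stated cause.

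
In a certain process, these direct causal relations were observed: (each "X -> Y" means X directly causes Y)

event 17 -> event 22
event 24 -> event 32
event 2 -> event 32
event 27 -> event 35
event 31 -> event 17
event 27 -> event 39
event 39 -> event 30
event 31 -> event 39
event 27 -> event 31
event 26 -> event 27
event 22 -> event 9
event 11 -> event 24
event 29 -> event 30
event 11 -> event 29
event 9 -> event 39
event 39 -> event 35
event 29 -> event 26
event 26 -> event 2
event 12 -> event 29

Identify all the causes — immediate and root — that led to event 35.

Immediate causes of event 35: event 27, event 39.
Further upstream: event 11, event 29, event 26, event 31, event 17, event 22, event 9, event 12.

event 11, event 12, event 17, event 22, event 26, event 27, event 29, event 31, event 39, event 9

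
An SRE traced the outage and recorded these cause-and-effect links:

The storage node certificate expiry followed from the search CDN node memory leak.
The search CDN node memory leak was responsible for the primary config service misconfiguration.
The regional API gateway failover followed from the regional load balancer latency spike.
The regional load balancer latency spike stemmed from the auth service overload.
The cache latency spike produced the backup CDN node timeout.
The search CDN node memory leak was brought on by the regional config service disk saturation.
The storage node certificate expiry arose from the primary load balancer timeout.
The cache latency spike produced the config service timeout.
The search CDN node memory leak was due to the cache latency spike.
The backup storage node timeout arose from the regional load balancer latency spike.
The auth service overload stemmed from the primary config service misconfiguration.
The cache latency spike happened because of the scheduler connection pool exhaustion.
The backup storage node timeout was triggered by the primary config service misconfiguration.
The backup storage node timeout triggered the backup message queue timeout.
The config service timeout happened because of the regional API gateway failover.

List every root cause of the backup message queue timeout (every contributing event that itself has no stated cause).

Tracing upstream from the backup message queue timeout: the backup message queue timeout ← the backup storage node timeout ← the primary config service misconfiguration ← the search CDN node memory leak ← the regional config service disk saturation.
A separate upstream branch: the backup message queue timeout ← the backup storage node timeout ← the primary config service misconfiguration ← the search CDN node memory leak ← the cache latency spike ← the scheduler connection pool exhaustion.
Each of those chain origins has no stated cause.

the regional config service disk saturation, the scheduler connection pool exhaustion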